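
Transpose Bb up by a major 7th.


Step by step:
major 7th: 7 letter names, 11 semitones
Letter: B + 6 → A
Pitch: Bb + 11 semitones, spelled as an A → A
= A


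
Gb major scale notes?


Major scale pattern: W-W-H-W-W-W-H (2-2-1-2-2-2-1 semitones)
Starting from Gb:
  Gb + 2 semitones → Ab
  Ab + 2 semitones → Bb
  Bb + 1 semitone → Cb
  Cb + 2 semitones → Db
  Db + 2 semitones → Eb
  Eb + 2 semitones → F
  F + 1 semitone → Gb
Scale = Gb Ab Bb Cb Db Eb F


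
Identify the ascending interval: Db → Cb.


Let's work it out.
Letter names: D → C spans 7 letter names → a 7th
Semitones: Db → Cb = 10 half-steps
A 7th of 10 semitones is a minor 7th
= minor 7th


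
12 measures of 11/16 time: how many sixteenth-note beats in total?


Let's work it out.
Time signature 11/16: the bottom number 16 means the sixteenth note gets one count
The top number 11 means 11 sixteenth-note beats per measure
Total = 11 × 12 measures
= 132 sixteenth-note beats


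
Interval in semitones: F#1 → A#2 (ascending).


Absolute semitone position = octave×12 + chromatic position
F#1: 1×12 + 6 = 18
A#2: 2×12 + 10 = 34
Difference = 34 - 18 = 16
= 16 semitones


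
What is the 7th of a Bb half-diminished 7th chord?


Reasoning:
Half-diminished 7th chord = root + minor 3rd + diminished 5th + minor 7th
Seventh chords stack in thirds, so the letter names are B-D-F-A
Root: Bb
Minor 3rd above Bb: Db
Diminished 5th above Bb: Fb
Minor 7th above Bb: Ab
The 7th = Ab


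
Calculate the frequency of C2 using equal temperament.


Working:
f = 440 × 2^(n/12) where n = semitones from A4
C2: -33 semitones from A4
f = 440 × 2^(-33/12)
f = 65.41 Hz


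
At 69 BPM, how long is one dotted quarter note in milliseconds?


Reasoning:
One quarter-note beat = 60000 / BPM = 60000 / 69 ms
Dotted quarter note = 3/2 × quarter note
Duration = 3/2 × 60000 / 69 = 90000 / 69
= 1304.3 ms


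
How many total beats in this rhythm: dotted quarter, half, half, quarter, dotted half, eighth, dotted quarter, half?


Solution.
Beat values:
  dotted quarter = 1.5 beats
  half = 2 beats
  half = 2 beats
  quarter = 1 beat
  dotted half = 3 beats
  eighth = 0.5 beats
  dotted quarter = 1.5 beats
  half = 2 beats
Sum = 1.5 + 2 + 2 + 1 + 3 + 0.5 + 1.5 + 2
= 13.5 beats


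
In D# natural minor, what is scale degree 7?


Working:
Natural minor scale pattern: W-H-W-W-H-W-W (2-1-2-2-1-2-2 semitones)
Starting from D#:
  D# + 2 semitones → E#
  E# + 1 semitone → F#
  F# + 2 semitones → G#
  G# + 2 semitones → A#
  A# + 1 semitone → B
  B + 2 semitones → C#
  C# + 2 semitones → D#
Scale: D# E# F# G# A# B C#
Degree 7 = C#


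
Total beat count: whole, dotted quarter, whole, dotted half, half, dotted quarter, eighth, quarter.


Step by step:
Beat values:
  whole = 4 beats
  dotted quarter = 1.5 beats
  whole = 4 beats
  dotted half = 3 beats
  half = 2 beats
  dotted quarter = 1.5 beats
  eighth = 0.5 beats
  quarter = 1 beat
Sum = 4 + 1.5 + 4 + 3 + 2 + 1.5 + 0.5 + 1
= 17.5 beats


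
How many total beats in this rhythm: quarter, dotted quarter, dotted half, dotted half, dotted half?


Reasoning:
Beat values:
  quarter = 1 beat
  dotted quarter = 1.5 beats
  dotted half = 3 beats
  dotted half = 3 beats
  dotted half = 3 beats
Sum = 1 + 1.5 + 3 + 3 + 3
= 11.5 beats


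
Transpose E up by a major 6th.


Let's work it out.
major 6th: 6 letter names, 9 semitones
Letter: E + 5 → C
Pitch: E + 9 semitones, spelled as a C → C#
= C#


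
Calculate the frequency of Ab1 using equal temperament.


f = 440 × 2^(n/12) where n = semitones from A4
Ab1: -37 semitones from A4
f = 440 × 2^(-37/12)
f = 51.91 Hz


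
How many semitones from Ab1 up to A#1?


Let's work it out.
Absolute semitone position = octave×12 + chromatic position
Ab1: 1×12 + 8 = 20
A#1: 1×12 + 10 = 22
Difference = 22 - 20 = 2
= 2 semitones


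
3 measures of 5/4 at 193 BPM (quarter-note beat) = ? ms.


Working:
Quarter-note beat duration = 60000 / 193 ms
Beats per measure (5/4) = 5
One measure = 5 × 60000 / 193 = 300000 / 193 ms
3 measures = 3 × 300000 / 193 = 900000 / 193
= 4663.2 ms


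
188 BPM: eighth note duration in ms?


Let's work it out.
One quarter-note beat = 60000 / BPM = 60000 / 188 ms
Eighth note = 1/2 × quarter note
Duration = 1/2 × 60000 / 188 = 30000 / 188
= 159.6 ms


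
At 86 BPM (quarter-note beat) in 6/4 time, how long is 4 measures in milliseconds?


Let's work it out.
Quarter-note beat duration = 60000 / 86 ms
Beats per measure (6/4) = 6
One measure = 6 × 60000 / 86 = 360000 / 86 ms
4 measures = 4 × 360000 / 86 = 1440000 / 86
= 16744.2 ms


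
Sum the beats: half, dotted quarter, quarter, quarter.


Beat values:
  half = 2 beats
  dotted quarter = 1.5 beats
  quarter = 1 beat
  quarter = 1 beat
Sum = 2 + 1.5 + 1 + 1
= 5.5 beats


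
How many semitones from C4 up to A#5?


Step by step:
Absolute semitone position = octave×12 + chromatic position
C4: 4×12 + 0 = 48
A#5: 5×12 + 10 = 70
Difference = 70 - 48 = 22
= 22 semitones


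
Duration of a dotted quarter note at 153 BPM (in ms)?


One quarter-note beat = 60000 / BPM = 60000 / 153 ms
Dotted quarter note = 3/2 × quarter note
Duration = 3/2 × 60000 / 153 = 90000 / 153
= 588.2 ms


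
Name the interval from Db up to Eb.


Solution.
Letter names: D → E spans 2 letter names → a 2nd
Semitones: Db → Eb = 2 half-steps
A 2nd of 2 semitones is a major 2nd
= major 2nd


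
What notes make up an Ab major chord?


Reasoning:
Major triad = root + major 3rd (4 semitones) + perfect 5th (7 semitones)
A triad on Ab stacks thirds, so the chord tones use letter names A-C-E
Root: Ab
Major 3rd above Ab: C
Perfect 5th above Ab: Eb
Chord = Ab C Eb


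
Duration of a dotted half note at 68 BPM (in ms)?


Reasoning:
One quarter-note beat = 60000 / BPM = 60000 / 68 ms
Dotted half note = 3 × quarter note
Duration = 3 × 60000 / 68 = 180000 / 68
= 2647.1 ms


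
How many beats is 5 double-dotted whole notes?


Base whole note = 4 beats
Dot 1 adds half the previous value: +2
Dot 2 adds half the previous value: +1
One double-dotted whole = 4 + 2 + 1 = 7
5 of them = 5 × 7 = 35
= 35 beats


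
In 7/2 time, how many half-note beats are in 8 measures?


Step by step:
Time signature 7/2: the bottom number 2 means the half note gets one count
The top number 7 means 7 half-note beats per measure
Total = 7 × 8 measures
= 56 half-note beats


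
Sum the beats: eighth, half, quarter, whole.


Step by step:
Beat values:
  eighth = 0.5 beats
  half = 2 beats
  quarter = 1 beat
  whole = 4 beats
Sum = 0.5 + 2 + 1 + 4
= 7.5 beats


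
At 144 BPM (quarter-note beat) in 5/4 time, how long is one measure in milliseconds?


Step by step:
Quarter-note beat duration = 60000 / 144 ms
Beats per measure (5/4) = 5
One measure = 5 × 60000 / 144 = 300000 / 144 ms
= 2083.3 ms


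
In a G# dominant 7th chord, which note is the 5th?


Solution.
Dominant 7th chord = root + major 3rd + perfect 5th + minor 7th
Seventh chords stack in thirds, so the letter names are G-B-D-F
Root: G#
Major 3rd above G#: B#
Perfect 5th above G#: D#
Minor 7th above G#: F#
The 5th = D#


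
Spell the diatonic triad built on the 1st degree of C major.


Working:
C major scale: C D E F G A B
Diatonic triad on degree 1 stacks scale notes 1, 3, 5: C E G
C→E = 4 semitones; C→G = 7 semitones → major triad
= C E G (major)


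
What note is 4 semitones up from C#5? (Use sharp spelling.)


Solution.
C#5: chromatic position 1 in octave 5 → absolute = 5×12 + 1 = 61
Transpose up 4: 61 + 4 = 65
65 = 5×12 + 5 → F in octave 5
Result = F5


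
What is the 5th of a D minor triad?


Solution.
Minor triad = root + minor 3rd (3 semitones) + perfect 5th (7 semitones)
A triad on D stacks thirds, so the chord tones use letter names D-F-A
Root: D
Minor 3rd above D: F
Perfect 5th above D: A
The 5th = A


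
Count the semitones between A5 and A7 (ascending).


Reasoning:
Absolute semitone position = octave×12 + chromatic position
A5: 5×12 + 9 = 69
A7: 7×12 + 9 = 93
Difference = 93 - 69 = 24
= 24 semitones


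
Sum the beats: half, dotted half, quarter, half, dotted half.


Reasoning:
Beat values:
  half = 2 beats
  dotted half = 3 beats
  quarter = 1 beat
  half = 2 beats
  dotted half = 3 beats
Sum = 2 + 3 + 1 + 2 + 3
= 11 beats


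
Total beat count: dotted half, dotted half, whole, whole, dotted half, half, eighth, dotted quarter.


Step by step:
Beat values:
  dotted half = 3 beats
  dotted half = 3 beats
  whole = 4 beats
  whole = 4 beats
  dotted half = 3 beats
  half = 2 beats
  eighth = 0.5 beats
  dotted quarter = 1.5 beats
Sum = 3 + 3 + 4 + 4 + 3 + 2 + 0.5 + 1.5
= 21 beats


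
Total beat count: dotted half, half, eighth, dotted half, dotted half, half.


Beat values:
  dotted half = 3 beats
  half = 2 beats
  eighth = 0.5 beats
  dotted half = 3 beats
  dotted half = 3 beats
  half = 2 beats
Sum = 3 + 2 + 0.5 + 3 + 3 + 2
= 13.5 beats


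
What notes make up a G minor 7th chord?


Minor 7th chord = root + minor 3rd + perfect 5th + minor 7th
Seventh chords stack in thirds, so the letter names are G-B-D-F
Root: G
Minor 3rd above G: Bb
Perfect 5th above G: D
Minor 7th above G: F
Chord = G Bb D F


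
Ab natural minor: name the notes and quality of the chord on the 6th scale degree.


Ab natural minor scale: Ab Bb Cb Db Eb Fb Gb
Diatonic triad on degree 6 stacks scale notes 6, 1, 3: Fb Ab Cb
Fb→Ab = 4 semitones; Fb→Cb = 7 semitones → major triad
= Fb Ab Cb (major)


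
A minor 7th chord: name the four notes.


Minor 7th chord = root + minor 3rd + perfect 5th + minor 7th
Seventh chords stack in thirds, so the letter names are A-C-E-G
Root: A
Minor 3rd above A: C
Perfect 5th above A: E
Minor 7th above A: G
Chord = A C E G


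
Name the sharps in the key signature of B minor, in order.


Step by step:
Sharp minor keys follow the circle of fifths: A(0), E(1), B(2), F#(3), C#(4), G#(5), D#(6), A#(7)
B minor has 2 sharps
Order of sharps: F# C# G# D# A# E# B# → first 2: F#, C#
= F#, C#


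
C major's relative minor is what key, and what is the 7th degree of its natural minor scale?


Solution.
The relative minor shares the major's key signature and starts on its 6th degree
6th degree = a major 6th above the tonic; a major 6th above C is A
→ relative minor of C major is A minor
A natural minor scale: A B C D E F G
= A minor; 7th degree = G


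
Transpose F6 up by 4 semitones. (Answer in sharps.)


Working:
F6: chromatic position 5 in octave 6 → absolute = 6×12 + 5 = 77
Transpose up 4: 77 + 4 = 81
81 = 6×12 + 9 → A in octave 6
Result = A6


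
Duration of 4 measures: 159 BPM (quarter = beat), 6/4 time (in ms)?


Quarter-note beat duration = 60000 / 159 ms
Beats per measure (6/4) = 6
One measure = 6 × 60000 / 159 = 360000 / 159 ms
4 measures = 4 × 360000 / 159 = 1440000 / 159
= 9056.6 ms


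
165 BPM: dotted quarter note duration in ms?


Solution.
One quarter-note beat = 60000 / BPM = 60000 / 165 ms
Dotted quarter note = 3/2 × quarter note
Duration = 3/2 × 60000 / 165 = 90000 / 165
= 545.5 ms


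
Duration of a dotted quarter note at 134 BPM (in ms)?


Let's work it out.
One quarter-note beat = 60000 / BPM = 60000 / 134 ms
Dotted quarter note = 3/2 × quarter note
Duration = 3/2 × 60000 / 134 = 90000 / 134
= 671.6 ms


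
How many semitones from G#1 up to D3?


Absolute semitone position = octave×12 + chromatic position
G#1: 1×12 + 8 = 20
D3: 3×12 + 2 = 38
Difference = 38 - 20 = 18
= 18 semitones


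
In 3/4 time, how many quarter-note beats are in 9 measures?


Step by step:
Time signature 3/4: the bottom number 4 means the quarter note gets one count
The top number 3 means 3 quarter-note beats per measure
Total = 3 × 9 measures
= 27 quarter-note beats


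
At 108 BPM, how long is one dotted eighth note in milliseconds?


Reasoning:
One quarter-note beat = 60000 / BPM = 60000 / 108 ms
Dotted eighth note = 3/4 × quarter note
Duration = 3/4 × 60000 / 108 = 45000 / 108
= 416.7 ms


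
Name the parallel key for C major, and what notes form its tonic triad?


Parallel keys share the same tonic but differ in mode
C major → parallel is C minor
Tonic triad of C minor = C Eb G
= C minor; triad = C Eb G


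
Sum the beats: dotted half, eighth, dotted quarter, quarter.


Let's work it out.
Beat values:
  dotted half = 3 beats
  eighth = 0.5 beats
  dotted quarter = 1.5 beats
  quarter = 1 beat
Sum = 3 + 0.5 + 1.5 + 1
= 6 beats


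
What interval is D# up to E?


Step by step:
Letter names: D → E spans 2 letter names → a 2nd
Semitones: D# → E = 1 half-step
A 2nd of 1 semitone is a minor 2nd
= minor 2nd


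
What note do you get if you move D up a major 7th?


Step by step:
major 7th: 7 letter names, 11 semitones
Letter: D + 6 → C
Pitch: D + 11 semitones, spelled as a C → C#
= C#


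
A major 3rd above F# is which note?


Reasoning:
A 3rd spans 3 letter names, so from F we land on A
A major 3rd = 4 semitones above F#
Spell A at that pitch: A#
= A#


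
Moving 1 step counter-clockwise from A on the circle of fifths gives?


Working:
Each counter-clockwise step moves down a perfect 5th (= up a perfect 4th)
From A: A → D
= D


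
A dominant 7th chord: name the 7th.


Let's work it out.
Dominant 7th chord = root + major 3rd + perfect 5th + minor 7th
Seventh chords stack in thirds, so the letter names are A-C-E-G
Root: A
Major 3rd above A: C#
Perfect 5th above A: E
Minor 7th above A: G
The 7th = G


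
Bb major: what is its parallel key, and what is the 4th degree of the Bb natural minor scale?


Solution.
Parallel keys share the same tonic but differ in mode
Bb major → parallel is Bb minor
Bb natural minor scale: Bb C Db Eb F Gb Ab
= Bb minor; 4th degree = Eb


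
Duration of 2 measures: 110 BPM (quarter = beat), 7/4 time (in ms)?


Quarter-note beat duration = 60000 / 110 ms
Beats per measure (7/4) = 7
One measure = 7 × 60000 / 110 = 420000 / 110 ms
2 measures = 2 × 420000 / 110 = 840000 / 110
= 7636.4 ms


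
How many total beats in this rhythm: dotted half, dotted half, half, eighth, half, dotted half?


Step by step:
Beat values:
  dotted half = 3 beats
  dotted half = 3 beats
  half = 2 beats
  eighth = 0.5 beats
  half = 2 beats
  dotted half = 3 beats
Sum = 3 + 3 + 2 + 0.5 + 2 + 3
= 13.5 beats


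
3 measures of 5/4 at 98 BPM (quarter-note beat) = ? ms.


Step by step:
Quarter-note beat duration = 60000 / 98 ms
Beats per measure (5/4) = 5
One measure = 5 × 60000 / 98 = 300000 / 98 ms
3 measures = 3 × 300000 / 98 = 900000 / 98
= 9183.7 ms


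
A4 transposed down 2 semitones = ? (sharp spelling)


Let's work it out.
A4: chromatic position 9 in octave 4 → absolute = 4×12 + 9 = 57
Transpose down 2: 57 - 2 = 55
55 = 4×12 + 7 → G in octave 4
Result = G4


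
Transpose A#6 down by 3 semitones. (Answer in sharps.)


Solution.
A#6: chromatic position 10 in octave 6 → absolute = 6×12 + 10 = 82
Transpose down 3: 82 - 3 = 79
79 = 6×12 + 7 → G in octave 6
Result = G6


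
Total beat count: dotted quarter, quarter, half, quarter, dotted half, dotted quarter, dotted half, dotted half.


Let's work it out.
Beat values:
  dotted quarter = 1.5 beats
  quarter = 1 beat
  half = 2 beats
  quarter = 1 beat
  dotted half = 3 beats
  dotted quarter = 1.5 beats
  dotted half = 3 beats
  dotted half = 3 beats
Sum = 1.5 + 1 + 2 + 1 + 3 + 1.5 + 3 + 3
= 16 beats


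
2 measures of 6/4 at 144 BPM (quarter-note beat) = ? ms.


Step by step:
Quarter-note beat duration = 60000 / 144 ms
Beats per measure (6/4) = 6
One measure = 6 × 60000 / 144 = 360000 / 144 ms
2 measures = 2 × 360000 / 144 = 720000 / 144
= 5000.0 ms


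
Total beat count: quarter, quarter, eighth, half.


Beat values:
  quarter = 1 beat
  quarter = 1 beat
  eighth = 0.5 beats
  half = 2 beats
Sum = 1 + 1 + 0.5 + 2
= 4.5 beats


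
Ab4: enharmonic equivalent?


Let's work it out.
Enharmonic notes sound the same pitch but are spelled with different letter names
Ab and G# name the same pitch class
= G#4


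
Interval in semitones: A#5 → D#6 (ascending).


Solution.
Absolute semitone position = octave×12 + chromatic position
A#5: 5×12 + 10 = 70
D#6: 6×12 + 3 = 75
Difference = 75 - 70 = 5
= 5 semitones


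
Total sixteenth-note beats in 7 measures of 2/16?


Solution.
Time signature 2/16: the bottom number 16 means the sixteenth note gets one count
The top number 2 means 2 sixteenth-note beats per measure
Total = 2 × 7 measures
= 14 sixteenth-note beats


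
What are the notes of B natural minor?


Let's work it out.
Natural minor scale pattern: W-H-W-W-H-W-W (2-1-2-2-1-2-2 semitones)
Starting from B:
  B + 2 semitones → C#
  C# + 1 semitone → D
  D + 2 semitones → E
  E + 2 semitones → F#
  F# + 1 semitone → G
  G + 2 semitones → A
  A + 2 semitones → B
Scale = B C# D E F# G A


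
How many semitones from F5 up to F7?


Absolute semitone position = octave×12 + chromatic position
F5: 5×12 + 5 = 65
F7: 7×12 + 5 = 89
Difference = 89 - 65 = 24
= 24 semitones


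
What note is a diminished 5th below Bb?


Solution.
A 5th spans 5 letter names, so from B we land on E
A diminished 5th = 6 semitones below Bb
Spell E at that pitch: E
= E


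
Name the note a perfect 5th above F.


Step by step:
A 5th spans 5 letter names, so from F we land on C
A perfect 5th = 7 semitones above F
Spell C at that pitch: C
= C


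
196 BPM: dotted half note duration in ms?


Reasoning:
One quarter-note beat = 60000 / BPM = 60000 / 196 ms
Dotted half note = 3 × quarter note
Duration = 3 × 60000 / 196 = 180000 / 196
= 918.4 ms


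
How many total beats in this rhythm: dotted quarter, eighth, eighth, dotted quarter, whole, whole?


Let's work it out.
Beat values:
  dotted quarter = 1.5 beats
  eighth = 0.5 beats
  eighth = 0.5 beats
  dotted quarter = 1.5 beats
  whole = 4 beats
  whole = 4 beats
Sum = 1.5 + 0.5 + 0.5 + 1.5 + 4 + 4
= 12 beats


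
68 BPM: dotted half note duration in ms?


Let's work it out.
One quarter-note beat = 60000 / BPM = 60000 / 68 ms
Dotted half note = 3 × quarter note
Duration = 3 × 60000 / 68 = 180000 / 68
= 2647.1 ms


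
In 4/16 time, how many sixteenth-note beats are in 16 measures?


Step by step:
Time signature 4/16: the bottom number 16 means the sixteenth note gets one count
The top number 4 means 4 sixteenth-note beats per measure
Total = 4 × 16 measures
= 64 sixteenth-note beats


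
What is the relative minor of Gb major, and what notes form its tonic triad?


The relative minor shares the major's key signature and starts on its 6th degree
6th degree = a major 6th above the tonic; a major 6th above Gb is Eb
→ relative minor of Gb major is Eb minor
Tonic triad of Eb minor = root + minor 3rd + perfect 5th = Eb Gb Bb
= Eb minor; triad = Eb Gb Bb


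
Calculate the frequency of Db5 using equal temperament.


f = 440 × 2^(n/12) where n = semitones from A4
Db5: 4 semitones from A4
f = 440 × 2^(4/12)
f = 554.37 Hz


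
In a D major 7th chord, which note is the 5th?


Solution.
Major 7th chord = root + major 3rd + perfect 5th + major 7th
Seventh chords stack in thirds, so the letter names are D-F-A-C
Root: D
Major 3rd above D: F#
Perfect 5th above D: A
Major 7th above D: C#
The 5th = A


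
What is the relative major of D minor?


The relative major shares the key signature and is a minor 3rd above the minor tonic
A minor 3rd above D is F
→ relative major of D minor is F major
= F major


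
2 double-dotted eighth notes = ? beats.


Base eighth note = 1/2 beats
Dot 1 adds half the previous value: +1/4
Dot 2 adds half the previous value: +1/8
One double-dotted eighth = 1/2 + 1/4 + 1/8 = 7/8
2 of them = 2 × 7/8 = 7/4
= 7/4 beats


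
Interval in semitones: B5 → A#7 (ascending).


Working:
Absolute semitone position = octave×12 + chromatic position
B5: 5×12 + 11 = 71
A#7: 7×12 + 10 = 94
Difference = 94 - 71 = 23
= 23 semitones


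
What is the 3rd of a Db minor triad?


Minor triad = root + minor 3rd (3 semitones) + perfect 5th (7 semitones)
A triad on Db stacks thirds, so the chord tones use letter names D-F-A
Root: Db
Minor 3rd above Db: Fb
Perfect 5th above Db: Ab
The 3rd = Fb


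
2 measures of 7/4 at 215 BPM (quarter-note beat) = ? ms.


Working:
Quarter-note beat duration = 60000 / 215 ms
Beats per measure (7/4) = 7
One measure = 7 × 60000 / 215 = 420000 / 215 ms
2 measures = 2 × 420000 / 215 = 840000 / 215
= 3907.0 ms


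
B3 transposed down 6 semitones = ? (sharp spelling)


Reasoning:
B3: chromatic position 11 in octave 3 → absolute = 3×12 + 11 = 47
Transpose down 6: 47 - 6 = 41
41 = 3×12 + 5 → F in octave 3
Result = F3


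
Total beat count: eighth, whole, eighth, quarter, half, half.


Beat values:
  eighth = 0.5 beats
  whole = 4 beats
  eighth = 0.5 beats
  quarter = 1 beat
  half = 2 beats
  half = 2 beats
Sum = 0.5 + 4 + 0.5 + 1 + 2 + 2
= 10 beats


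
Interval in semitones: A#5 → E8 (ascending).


Solution.
Absolute semitone position = octave×12 + chromatic position
A#5: 5×12 + 10 = 70
E8: 8×12 + 4 = 100
Difference = 100 - 70 = 30
= 30 semitones


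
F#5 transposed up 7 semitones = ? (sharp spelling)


Step by step:
F#5: chromatic position 6 in octave 5 → absolute = 5×12 + 6 = 66
Transpose up 7: 66 + 7 = 73
73 = 6×12 + 1 → C# in octave 6
Result = C#6


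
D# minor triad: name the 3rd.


Solution.
Minor triad = root + minor 3rd (3 semitones) + perfect 5th (7 semitones)
A triad on D# stacks thirds, so the chord tones use letter names D-F-A
Root: D#
Minor 3rd above D#: F#
Perfect 5th above D#: A#
The 3rd = F#


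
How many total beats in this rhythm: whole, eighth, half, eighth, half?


Beat values:
  whole = 4 beats
  eighth = 0.5 beats
  half = 2 beats
  eighth = 0.5 beats
  half = 2 beats
Sum = 4 + 0.5 + 2 + 0.5 + 2
= 9 beats


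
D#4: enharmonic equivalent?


Solution.
Enharmonic notes sound the same pitch but are spelled with different letter names
D# and Eb name the same pitch class
= Eb4


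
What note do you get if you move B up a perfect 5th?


Reasoning:
perfect 5th: 5 letter names, 7 semitones
Letter: B + 4 → F
Pitch: B + 7 semitones, spelled as an F → F#
= F#


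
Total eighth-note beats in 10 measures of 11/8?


Solution.
Time signature 11/8: the bottom number 8 means the eighth note gets one count
The top number 11 means 11 eighth-note beats per measure
Total = 11 × 10 measures
= 110 eighth-note beats


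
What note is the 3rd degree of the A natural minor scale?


Reasoning:
Natural minor scale pattern: W-H-W-W-H-W-W (2-1-2-2-1-2-2 semitones)
Starting from A:
  A + 2 semitones → B
  B + 1 semitone → C
  C + 2 semitones → D
  D + 2 semitones → E
  E + 1 semitone → F
  F + 2 semitones → G
  G + 2 semitones → A
Scale: A B C D E F G
Degree 3 = C


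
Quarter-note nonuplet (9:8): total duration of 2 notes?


Solution.
Nonuplet: 9 notes occupy the space of 8 quarter notes
Space = 8 × 1 = 8 beats
Each nonuplet note = 8 / 9 = 8/9 beats
2 notes = 2 × 8/9 = 16/9
= 16/9 beats


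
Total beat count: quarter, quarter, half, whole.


Beat values:
  quarter = 1 beat
  quarter = 1 beat
  half = 2 beats
  whole = 4 beats
Sum = 1 + 1 + 2 + 4
= 8 beats


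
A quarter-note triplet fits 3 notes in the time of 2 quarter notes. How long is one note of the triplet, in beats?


Solution.
Triplet: 3 notes occupy the space of 2 quarter notes
Space = 2 × 1 = 2 beats
Each triplet note = 2 / 3 = 2/3 beats
= 2/3 beats


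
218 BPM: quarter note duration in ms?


Reasoning:
One quarter-note beat = 60000 / BPM = 60000 / 218 ms
Duration = 60000 / 218
= 275.2 ms


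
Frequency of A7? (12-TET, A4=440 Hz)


f = 440 × 2^(n/12) where n = semitones from A4
A7: 36 semitones from A4
f = 440 × 2^(36/12)
f = 3520.00 Hz


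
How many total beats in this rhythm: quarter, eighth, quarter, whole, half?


Reasoning:
Beat values:
  quarter = 1 beat
  eighth = 0.5 beats
  quarter = 1 beat
  whole = 4 beats
  half = 2 beats
Sum = 1 + 0.5 + 1 + 4 + 2
= 8.5 beats


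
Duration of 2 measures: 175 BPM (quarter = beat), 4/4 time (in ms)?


Quarter-note beat duration = 60000 / 175 ms
Beats per measure (4/4) = 4
One measure = 4 × 60000 / 175 = 240000 / 175 ms
2 measures = 2 × 240000 / 175 = 480000 / 175
= 2742.9 ms


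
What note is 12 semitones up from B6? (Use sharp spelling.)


Let's work it out.
B6: chromatic position 11 in octave 6 → absolute = 6×12 + 11 = 83
Transpose up 12: 83 + 12 = 95
95 = 7×12 + 11 → B in octave 7
Result = B7


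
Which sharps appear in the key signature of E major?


Step by step:
Sharp major keys follow the circle of fifths: C(0), G(1), D(2), A(3), E(4), B(5), F#(6), C#(7)
E major has 4 sharps
Order of sharps: F# C# G# D# A# E# B# → first 4: F#, C#, G#, D#
= F#, C#, G#, D#


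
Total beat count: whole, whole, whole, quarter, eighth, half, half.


Step by step:
Beat values:
  whole = 4 beats
  whole = 4 beats
  whole = 4 beats
  quarter = 1 beat
  eighth = 0.5 beats
  half = 2 beats
  half = 2 beats
Sum = 4 + 4 + 4 + 1 + 0.5 + 2 + 2
= 17.5 beats


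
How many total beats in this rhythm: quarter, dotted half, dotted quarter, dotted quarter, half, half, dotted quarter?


Let's work it out.
Beat values:
  quarter = 1 beat
  dotted half = 3 beats
  dotted quarter = 1.5 beats
  dotted quarter = 1.5 beats
  half = 2 beats
  half = 2 beats
  dotted quarter = 1.5 beats
Sum = 1 + 3 + 1.5 + 1.5 + 2 + 2 + 1.5
= 12.5 beats


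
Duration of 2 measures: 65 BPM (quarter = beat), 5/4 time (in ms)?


Working:
Quarter-note beat duration = 60000 / 65 ms
Beats per measure (5/4) = 5
One measure = 5 × 60000 / 65 = 300000 / 65 ms
2 measures = 2 × 300000 / 65 = 600000 / 65
= 9230.8 ms


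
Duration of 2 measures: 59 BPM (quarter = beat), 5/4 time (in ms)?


Solution.
Quarter-note beat duration = 60000 / 59 ms
Beats per measure (5/4) = 5
One measure = 5 × 60000 / 59 = 300000 / 59 ms
2 measures = 2 × 300000 / 59 = 600000 / 59
= 10169.5 ms


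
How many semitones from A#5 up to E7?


Solution.
Absolute semitone position = octave×12 + chromatic position
A#5: 5×12 + 10 = 70
E7: 7×12 + 4 = 88
Difference = 88 - 70 = 18
= 18 semitones


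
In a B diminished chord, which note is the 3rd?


Let's work it out.
Diminished triad = root + minor 3rd (3 semitones) + diminished 5th (6 semitones)
A triad on B stacks thirds, so the chord tones use letter names B-D-F
Root: B
Minor 3rd above B: D
Diminished 5th above B: F
The 3rd = D


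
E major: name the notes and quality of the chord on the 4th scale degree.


Solution.
E major scale: E F# G# A B C# D#
Diatonic triad on degree 4 stacks scale notes 4, 6, 1: A C# E
A→C# = 4 semitones; A→E = 7 semitones → major triad
= A C# E (major)


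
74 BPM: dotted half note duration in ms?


Step by step:
One quarter-note beat = 60000 / BPM = 60000 / 74 ms
Dotted half note = 3 × quarter note
Duration = 3 × 60000 / 74 = 180000 / 74
= 2432.4 ms


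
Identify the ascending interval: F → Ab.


Working:
Letter names: F → A spans 3 letter names → a 3rd
Semitones: F → Ab = 3 half-steps
A 3rd of 3 semitones is a minor 3rd
= minor 3rd


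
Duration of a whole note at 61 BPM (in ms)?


Let's work it out.
One quarter-note beat = 60000 / BPM = 60000 / 61 ms
Whole note = 4 × quarter note
Duration = 4 × 60000 / 61 = 240000 / 61
= 3934.4 ms


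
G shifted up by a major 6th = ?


Working:
major 6th: 6 letter names, 9 semitones
Letter: G + 5 → E
Pitch: G + 9 semitones, spelled as an E → E
= E


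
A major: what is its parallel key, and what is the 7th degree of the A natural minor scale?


Parallel keys share the same tonic but differ in mode
A major → parallel is A minor
A natural minor scale: A B C D E F G
= A minor; 7th degree = G


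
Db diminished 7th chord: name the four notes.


Working:
Diminished 7th chord = root + minor 3rd + diminished 5th + diminished 7th
Seventh chords stack in thirds, so the letter names are D-F-A-C
Root: Db
Minor 3rd above Db: Fb
Diminished 5th above Db: Abb
Diminished 7th above Db: Cbb
Chord = Db Fb Abb Cbb


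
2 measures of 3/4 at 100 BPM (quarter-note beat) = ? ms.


Working:
Quarter-note beat duration = 60000 / 100 ms
Beats per measure (3/4) = 3
One measure = 3 × 60000 / 100 = 180000 / 100 ms
2 measures = 2 × 180000 / 100 = 360000 / 100
= 3600.0 ms


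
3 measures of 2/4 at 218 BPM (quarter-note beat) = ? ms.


Reasoning:
Quarter-note beat duration = 60000 / 218 ms
Beats per measure (2/4) = 2
One measure = 2 × 60000 / 218 = 120000 / 218 ms
3 measures = 3 × 120000 / 218 = 360000 / 218
= 1651.4 ms


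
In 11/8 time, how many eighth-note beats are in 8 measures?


Reasoning:
Time signature 11/8: the bottom number 8 means the eighth note gets one count
The top number 11 means 11 eighth-note beats per measure
Total = 11 × 8 measures
= 88 eighth-note beats


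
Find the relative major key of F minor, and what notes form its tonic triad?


Step by step:
The relative major shares the key signature and is a minor 3rd above the minor tonic
A minor 3rd above F is Ab
→ relative major of F minor is Ab major
Tonic triad of Ab major = root + major 3rd + perfect 5th = Ab C Eb
= Ab major; triad = Ab C Eb


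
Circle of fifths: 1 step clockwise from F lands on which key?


Each clockwise step on the circle of fifths moves up a perfect 5th
From F: F → C
= C


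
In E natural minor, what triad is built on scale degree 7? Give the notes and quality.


Working:
E natural minor scale: E F# G A B C D
Diatonic triad on degree 7 stacks scale notes 7, 2, 4: D F# A
D→F# = 4 semitones; D→A = 7 semitones → major triad
= D F# A (major)


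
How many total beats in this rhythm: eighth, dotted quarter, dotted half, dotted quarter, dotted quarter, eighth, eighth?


Working:
Beat values:
  eighth = 0.5 beats
  dotted quarter = 1.5 beats
  dotted half = 3 beats
  dotted quarter = 1.5 beats
  dotted quarter = 1.5 beats
  eighth = 0.5 beats
  eighth = 0.5 beats
Sum = 0.5 + 1.5 + 3 + 1.5 + 1.5 + 0.5 + 0.5
= 9 beats


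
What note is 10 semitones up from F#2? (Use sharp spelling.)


Reasoning:
F#2: chromatic position 6 in octave 2 → absolute = 2×12 + 6 = 30
Transpose up 10: 30 + 10 = 40
40 = 3×12 + 4 → E in octave 3
Result = E3


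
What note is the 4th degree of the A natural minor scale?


Let's work it out.
Natural minor scale pattern: W-H-W-W-H-W-W (2-1-2-2-1-2-2 semitones)
Starting from A:
  A + 2 semitones → B
  B + 1 semitone → C
  C + 2 semitones → D
  D + 2 semitones → E
  E + 1 semitone → F
  F + 2 semitones → G
  G + 2 semitones → A
Scale: A B C D E F G
Degree 4 = D


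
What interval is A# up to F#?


Letter names: A → F spans 6 letter names → a 6th
Semitones: A# → F# = 8 half-steps
A 6th of 8 semitones is a minor 6th
= minor 6th


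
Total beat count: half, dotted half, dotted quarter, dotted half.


Working:
Beat values:
  half = 2 beats
  dotted half = 3 beats
  dotted quarter = 1.5 beats
  dotted half = 3 beats
Sum = 2 + 3 + 1.5 + 3
= 9.5 beats


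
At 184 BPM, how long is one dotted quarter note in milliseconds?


Working:
One quarter-note beat = 60000 / BPM = 60000 / 184 ms
Dotted quarter note = 3/2 × quarter note
Duration = 3/2 × 60000 / 184 = 90000 / 184
= 489.1 ms


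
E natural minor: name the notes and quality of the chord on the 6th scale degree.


Solution.
E natural minor scale: E F# G A B C D
Diatonic triad on degree 6 stacks scale notes 6, 1, 3: C E G
C→E = 4 semitones; C→G = 7 semitones → major triad
= C E G (major)


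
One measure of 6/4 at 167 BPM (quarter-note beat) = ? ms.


Let's work it out.
Quarter-note beat duration = 60000 / 167 ms
Beats per measure (6/4) = 6
One measure = 6 × 60000 / 167 = 360000 / 167 ms
= 2155.7 ms


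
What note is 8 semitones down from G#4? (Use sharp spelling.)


G#4: chromatic position 8 in octave 4 → absolute = 4×12 + 8 = 56
Transpose down 8: 56 - 8 = 48
48 = 4×12 + 0 → C in octave 4
Result = C4


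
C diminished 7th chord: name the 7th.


Diminished 7th chord = root + minor 3rd + diminished 5th + diminished 7th
Seventh chords stack in thirds, so the letter names are C-E-G-B
Root: C
Minor 3rd above C: Eb
Diminished 5th above C: Gb
Diminished 7th above C: Bbb
The 7th = Bbb


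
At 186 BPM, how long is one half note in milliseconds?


Working:
One quarter-note beat = 60000 / BPM = 60000 / 186 ms
Half note = 2 × quarter note
Duration = 2 × 60000 / 186 = 120000 / 186
= 645.2 ms


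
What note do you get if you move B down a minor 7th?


Step by step:
minor 7th: 7 letter names, 10 semitones
Letter: B - 6 → C
Pitch: B - 10 semitones, spelled as a C → C#
= C#


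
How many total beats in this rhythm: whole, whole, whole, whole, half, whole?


Step by step:
Beat values:
  whole = 4 beats
  whole = 4 beats
  whole = 4 beats
  whole = 4 beats
  half = 2 beats
  whole = 4 beats
Sum = 4 + 4 + 4 + 4 + 2 + 4
= 22 beats


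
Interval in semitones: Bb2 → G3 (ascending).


Solution.
Absolute semitone position = octave×12 + chromatic position
Bb2: 2×12 + 10 = 34
G3: 3×12 + 7 = 43
Difference = 43 - 34 = 9
= 9 semitones


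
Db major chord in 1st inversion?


Working:
Root position: Db F Ab
1st inversion: move root up an octave
Bass note: F
Notes (bottom to top) = F Ab Db


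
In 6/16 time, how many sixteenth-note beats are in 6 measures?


Reasoning:
Time signature 6/16: the bottom number 16 means the sixteenth note gets one count
The top number 6 means 6 sixteenth-note beats per measure
Total = 6 × 6 measures
= 36 sixteenth-note beats


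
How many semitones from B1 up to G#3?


Reasoning:
Absolute semitone position = octave×12 + chromatic position
B1: 1×12 + 11 = 23
G#3: 3×12 + 8 = 44
Difference = 44 - 23 = 21
= 21 semitones


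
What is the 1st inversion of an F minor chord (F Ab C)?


Root position: F Ab C
1st inversion: move root up an octave
Bass note: Ab
Notes (bottom to top) = Ab C F


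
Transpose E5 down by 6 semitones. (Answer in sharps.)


Working:
E5: chromatic position 4 in octave 5 → absolute = 5×12 + 4 = 64
Transpose down 6: 64 - 6 = 58
58 = 4×12 + 10 → A# in octave 4
Result = A#4


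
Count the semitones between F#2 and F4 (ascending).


Absolute semitone position = octave×12 + chromatic position
F#2: 2×12 + 6 = 30
F4: 4×12 + 5 = 53
Difference = 53 - 30 = 23
= 23 semitones


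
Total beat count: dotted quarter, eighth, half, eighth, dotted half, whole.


Reasoning:
Beat values:
  dotted quarter = 1.5 beats
  eighth = 0.5 beats
  half = 2 beats
  eighth = 0.5 beats
  dotted half = 3 beats
  whole = 4 beats
Sum = 1.5 + 0.5 + 2 + 0.5 + 3 + 4
= 11.5 beats


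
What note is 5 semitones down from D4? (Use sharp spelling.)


Step by step:
D4: chromatic position 2 in octave 4 → absolute = 4×12 + 2 = 50
Transpose down 5: 50 - 5 = 45
45 = 3×12 + 9 → A in octave 3
Result = A3


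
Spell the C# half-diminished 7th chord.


Half-diminished 7th chord = root + minor 3rd + diminished 5th + minor 7th
Seventh chords stack in thirds, so the letter names are C-E-G-B
Root: C#
Minor 3rd above C#: E
Diminished 5th above C#: G
Minor 7th above C#: B
Chord = C# E G B


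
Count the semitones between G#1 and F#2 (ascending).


Step by step:
Absolute semitone position = octave×12 + chromatic position
G#1: 1×12 + 8 = 20
F#2: 2×12 + 6 = 30
Difference = 30 - 20 = 10
= 10 semitones


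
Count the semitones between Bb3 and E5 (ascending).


Absolute semitone position = octave×12 + chromatic position
Bb3: 3×12 + 10 = 46
E5: 5×12 + 4 = 64
Difference = 64 - 46 = 18
= 18 semitones


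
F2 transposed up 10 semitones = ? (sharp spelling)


F2: chromatic position 5 in octave 2 → absolute = 2×12 + 5 = 29
Transpose up 10: 29 + 10 = 39
39 = 3×12 + 3 → D# in octave 3
Result = D#3


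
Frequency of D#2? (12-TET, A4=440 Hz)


Let's work it out.
f = 440 × 2^(n/12) where n = semitones from A4
D#2: -30 semitones from A4
f = 440 × 2^(-30/12)
f = 77.78 Hz


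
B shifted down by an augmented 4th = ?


Solution.
augmented 4th: 4 letter names, 6 semitones
Letter: B - 3 → F
Pitch: B - 6 semitones, spelled as an F → F
= F


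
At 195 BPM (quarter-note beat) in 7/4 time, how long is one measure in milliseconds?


Step by step:
Quarter-note beat duration = 60000 / 195 ms
Beats per measure (7/4) = 7
One measure = 7 × 60000 / 195 = 420000 / 195 ms
= 2153.8 ms


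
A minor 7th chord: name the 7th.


Solution.
Minor 7th chord = root + minor 3rd + perfect 5th + minor 7th
Seventh chords stack in thirds, so the letter names are A-C-E-G
Root: A
Minor 3rd above A: C
Perfect 5th above A: E
Minor 7th above A: G
The 7th = G


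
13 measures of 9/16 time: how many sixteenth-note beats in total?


Time signature 9/16: the bottom number 16 means the sixteenth note gets one count
The top number 9 means 9 sixteenth-note beats per measure
Total = 9 × 13 measures
= 117 sixteenth-note beats


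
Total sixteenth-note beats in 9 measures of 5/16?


Step by step:
Time signature 5/16: the bottom number 16 means the sixteenth note gets one count
The top number 5 means 5 sixteenth-note beats per measure
Total = 5 × 9 measures
= 45 sixteenth-note beats


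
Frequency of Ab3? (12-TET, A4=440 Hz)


f = 440 × 2^(n/12) where n = semitones from A4
Ab3: -13 semitones from A4
f = 440 × 2^(-13/12)
f = 207.65 Hz


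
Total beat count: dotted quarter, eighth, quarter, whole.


Working:
Beat values:
  dotted quarter = 1.5 beats
  eighth = 0.5 beats
  quarter = 1 beat
  whole = 4 beats
Sum = 1.5 + 0.5 + 1 + 4
= 7 beats


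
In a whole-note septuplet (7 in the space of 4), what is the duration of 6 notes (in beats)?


Working:
Septuplet: 7 notes occupy the space of 4 whole notes
Space = 4 × 4 = 16 beats
Each septuplet note = 16 / 7 = 16/7 beats
6 notes = 6 × 16/7 = 96/7
= 96/7 beats


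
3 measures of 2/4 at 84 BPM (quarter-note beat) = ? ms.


Working:
Quarter-note beat duration = 60000 / 84 ms
Beats per measure (2/4) = 2
One measure = 2 × 60000 / 84 = 120000 / 84 ms
3 measures = 3 × 120000 / 84 = 360000 / 84
= 4285.7 ms


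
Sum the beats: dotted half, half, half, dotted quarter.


Beat values:
  dotted half = 3 beats
  half = 2 beats
  half = 2 beats
  dotted quarter = 1.5 beats
Sum = 3 + 2 + 2 + 1.5
= 8.5 beats


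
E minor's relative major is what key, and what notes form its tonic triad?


Working:
The relative major shares the key signature and is a minor 3rd above the minor tonic
A minor 3rd above E is G
→ relative major of E minor is G major
Tonic triad of G major = root + major 3rd + perfect 5th = G B D
= G major; triad = G B D


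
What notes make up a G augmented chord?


Reasoning:
Augmented triad = root + major 3rd (4 semitones) + augmented 5th (8 semitones)
A triad on G stacks thirds, so the chord tones use letter names G-B-D
Root: G
Major 3rd above G: B
Augmented 5th above G: D#
Chord = G B D#


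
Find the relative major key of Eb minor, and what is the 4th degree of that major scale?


Reasoning:
The relative major shares the key signature and is a minor 3rd above the minor tonic
A minor 3rd above Eb is Gb
→ relative major of Eb minor is Gb major
Gb major scale: Gb Ab Bb Cb Db Eb F
= Gb major; 4th degree = Cb


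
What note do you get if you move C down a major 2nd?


Step by step:
major 2nd: 2 letter names, 2 semitones
Letter: C - 1 → B
Pitch: C - 2 semitones, spelled as a B → Bb
= Bb


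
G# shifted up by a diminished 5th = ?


Let's work it out.
diminished 5th: 5 letter names, 6 semitones
Letter: G + 4 → D
Pitch: G# + 6 semitones, spelled as a D → D
= D
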